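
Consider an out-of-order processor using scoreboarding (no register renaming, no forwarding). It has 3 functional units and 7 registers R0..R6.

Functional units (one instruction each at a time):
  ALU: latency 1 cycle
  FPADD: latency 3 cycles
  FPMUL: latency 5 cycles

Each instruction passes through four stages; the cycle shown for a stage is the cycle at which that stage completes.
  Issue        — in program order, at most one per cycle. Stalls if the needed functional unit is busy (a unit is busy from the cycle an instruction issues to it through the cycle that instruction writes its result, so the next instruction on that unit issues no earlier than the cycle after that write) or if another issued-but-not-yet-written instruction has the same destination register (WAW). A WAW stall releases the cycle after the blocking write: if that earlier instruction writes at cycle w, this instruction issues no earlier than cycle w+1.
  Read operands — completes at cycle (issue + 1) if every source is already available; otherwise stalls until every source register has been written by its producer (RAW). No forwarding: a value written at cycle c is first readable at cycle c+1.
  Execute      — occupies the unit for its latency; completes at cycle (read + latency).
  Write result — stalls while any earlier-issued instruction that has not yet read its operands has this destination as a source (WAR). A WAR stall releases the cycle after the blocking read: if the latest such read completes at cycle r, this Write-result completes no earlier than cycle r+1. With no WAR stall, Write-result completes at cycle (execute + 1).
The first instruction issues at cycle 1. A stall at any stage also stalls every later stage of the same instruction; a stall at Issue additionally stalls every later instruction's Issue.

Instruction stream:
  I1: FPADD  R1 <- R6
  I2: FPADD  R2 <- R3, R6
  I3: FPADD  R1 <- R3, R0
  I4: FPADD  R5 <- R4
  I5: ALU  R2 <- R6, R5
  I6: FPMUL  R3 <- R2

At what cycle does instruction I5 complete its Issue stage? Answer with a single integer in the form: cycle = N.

cycle = 20

  I1 | 1 | 2 | 5 | 6
  I2 | 7 | 8 | 11 | 12   struct: FPADD busy until I1 writes@6
  I3 | 13 | 14 | 17 | 18   struct: FPADD busy until I2 writes@12
  I4 | 19 | 20 | 23 | 24   struct: FPADD busy until I3 writes@18
  I5 | 20 | 25 | 26 | 27   RAW R5: wait I4 write@24
  I6 | 21 | 28 | 33 | 34   RAW R2: wait I5 write@27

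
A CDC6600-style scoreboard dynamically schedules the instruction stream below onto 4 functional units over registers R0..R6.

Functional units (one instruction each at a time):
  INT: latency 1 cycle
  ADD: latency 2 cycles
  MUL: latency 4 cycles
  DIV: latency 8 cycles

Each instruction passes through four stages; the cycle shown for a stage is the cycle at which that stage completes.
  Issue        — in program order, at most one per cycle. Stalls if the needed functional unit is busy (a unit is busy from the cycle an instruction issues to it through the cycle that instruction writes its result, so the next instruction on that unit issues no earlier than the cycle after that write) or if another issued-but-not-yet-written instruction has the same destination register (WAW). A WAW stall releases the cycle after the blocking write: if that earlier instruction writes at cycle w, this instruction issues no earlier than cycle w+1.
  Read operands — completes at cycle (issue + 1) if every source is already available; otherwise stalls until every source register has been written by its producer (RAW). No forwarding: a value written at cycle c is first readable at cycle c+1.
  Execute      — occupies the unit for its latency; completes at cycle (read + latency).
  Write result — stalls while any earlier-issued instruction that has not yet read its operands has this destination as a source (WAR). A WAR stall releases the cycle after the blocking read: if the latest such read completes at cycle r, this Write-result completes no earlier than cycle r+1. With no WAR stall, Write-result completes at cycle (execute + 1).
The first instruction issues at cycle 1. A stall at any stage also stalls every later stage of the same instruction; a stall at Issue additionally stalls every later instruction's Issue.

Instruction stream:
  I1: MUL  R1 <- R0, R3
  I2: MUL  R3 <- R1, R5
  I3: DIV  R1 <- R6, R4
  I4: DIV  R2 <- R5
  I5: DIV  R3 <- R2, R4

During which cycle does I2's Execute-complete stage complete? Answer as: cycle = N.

[I1] 1/2/6/7
[I2] 8/9/13/14  (struct: MUL busy until I1 writes@7)
[I3] 9/10/18/19
[I4] 20/21/29/30  (struct: DIV busy until I3 writes@19)
[I5] 31/32/40/41  (struct: DIV busy until I4 writes@30)

cycle = 13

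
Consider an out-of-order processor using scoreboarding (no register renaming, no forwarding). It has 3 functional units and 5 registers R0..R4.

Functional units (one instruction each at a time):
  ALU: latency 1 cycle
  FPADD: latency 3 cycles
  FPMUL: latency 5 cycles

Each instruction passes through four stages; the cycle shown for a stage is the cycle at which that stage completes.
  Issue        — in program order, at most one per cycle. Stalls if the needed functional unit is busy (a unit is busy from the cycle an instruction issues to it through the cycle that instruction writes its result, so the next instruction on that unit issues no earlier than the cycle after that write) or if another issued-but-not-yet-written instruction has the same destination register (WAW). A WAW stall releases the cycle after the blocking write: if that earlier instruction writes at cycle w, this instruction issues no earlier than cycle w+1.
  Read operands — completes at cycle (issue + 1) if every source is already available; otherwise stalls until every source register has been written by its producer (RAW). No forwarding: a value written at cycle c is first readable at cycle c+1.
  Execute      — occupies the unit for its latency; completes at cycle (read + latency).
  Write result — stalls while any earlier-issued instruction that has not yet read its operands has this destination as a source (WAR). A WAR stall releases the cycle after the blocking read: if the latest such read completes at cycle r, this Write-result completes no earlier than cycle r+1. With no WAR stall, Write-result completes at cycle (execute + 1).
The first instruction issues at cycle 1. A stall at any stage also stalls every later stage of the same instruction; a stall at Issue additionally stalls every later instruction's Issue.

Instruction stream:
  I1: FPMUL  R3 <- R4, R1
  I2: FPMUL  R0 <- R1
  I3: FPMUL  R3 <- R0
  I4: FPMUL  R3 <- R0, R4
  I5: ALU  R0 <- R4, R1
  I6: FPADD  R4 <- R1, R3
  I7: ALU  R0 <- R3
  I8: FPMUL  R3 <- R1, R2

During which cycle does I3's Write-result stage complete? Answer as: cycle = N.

cycle = 24

1) issue 1, read 2, done 7, write 8
2) issue 9, read 10, done 15, write 16  <struct: FPMUL busy until I1 writes@8>
3) issue 17, read 18, done 23, write 24  <struct: FPMUL busy until I2 writes@16>
4) issue 25, read 26, done 31, write 32  <struct: FPMUL busy until I3 writes@24>
5) issue 26, read 27, done 28, write 29
6) issue 27, read 33, done 36, write 37  <RAW R3: wait I4 write@32>
7) issue 30, read 33, done 34, write 35  <struct: ALU busy until I5 writes@29 / RAW R3: wait I4 write@32>
8) issue 33, read 34, done 39, write 40  <struct: FPMUL busy until I4 writes@32>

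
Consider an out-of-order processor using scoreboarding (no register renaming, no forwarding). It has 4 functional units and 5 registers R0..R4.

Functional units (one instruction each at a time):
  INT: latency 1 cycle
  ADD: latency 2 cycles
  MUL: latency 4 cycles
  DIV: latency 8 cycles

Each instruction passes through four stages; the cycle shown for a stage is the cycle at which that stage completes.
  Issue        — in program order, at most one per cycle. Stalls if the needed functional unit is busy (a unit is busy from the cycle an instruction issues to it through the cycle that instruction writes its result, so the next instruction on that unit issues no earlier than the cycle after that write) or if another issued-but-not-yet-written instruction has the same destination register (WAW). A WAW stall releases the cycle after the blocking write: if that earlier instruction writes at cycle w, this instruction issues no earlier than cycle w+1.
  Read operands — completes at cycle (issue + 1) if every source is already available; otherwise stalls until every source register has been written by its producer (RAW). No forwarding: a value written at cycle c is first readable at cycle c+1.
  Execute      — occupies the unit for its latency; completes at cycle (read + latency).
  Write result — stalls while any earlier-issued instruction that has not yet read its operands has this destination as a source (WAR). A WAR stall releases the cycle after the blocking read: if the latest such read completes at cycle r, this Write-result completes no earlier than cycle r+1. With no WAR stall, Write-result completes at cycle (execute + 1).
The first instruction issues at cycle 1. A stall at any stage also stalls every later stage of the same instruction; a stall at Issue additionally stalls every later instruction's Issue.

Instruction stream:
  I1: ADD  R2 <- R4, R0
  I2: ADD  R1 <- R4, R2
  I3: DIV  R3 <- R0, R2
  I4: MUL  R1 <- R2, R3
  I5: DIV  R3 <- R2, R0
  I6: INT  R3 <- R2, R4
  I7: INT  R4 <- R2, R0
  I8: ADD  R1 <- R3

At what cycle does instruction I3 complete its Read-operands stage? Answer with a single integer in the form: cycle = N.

t=1  issue I1 (ADD)
t=2  I1 read-ops
t=4  I1 finished on ADD
t=5  I1→R2
t=6  issue I2 (ADD)
t=7  I2 read-ops · issue I3 (DIV)
t=8  I3 read-ops
t=9  I2 finished on ADD
t=10  I2→R1
t=11  issue I4 (MUL)
t=16  I3 finished on DIV
t=17  I3→R3
t=18  I4 read-ops · issue I5 (DIV)
t=19  I5 read-ops
t=22  I4 finished on MUL
t=23  I4→R1
t=27  I5 finished on DIV
t=28  I5→R3
t=29  issue I6 (INT)
t=30  I6 read-ops
t=31  I6 finished on INT
t=32  I6→R3
t=33  issue I7 (INT)
t=34  I7 read-ops · issue I8 (ADD)
t=35  I7 finished on INT · I8 read-ops
t=36  I7→R4
t=37  I8 finished on ADD
t=38  I8→R1

cycle = 8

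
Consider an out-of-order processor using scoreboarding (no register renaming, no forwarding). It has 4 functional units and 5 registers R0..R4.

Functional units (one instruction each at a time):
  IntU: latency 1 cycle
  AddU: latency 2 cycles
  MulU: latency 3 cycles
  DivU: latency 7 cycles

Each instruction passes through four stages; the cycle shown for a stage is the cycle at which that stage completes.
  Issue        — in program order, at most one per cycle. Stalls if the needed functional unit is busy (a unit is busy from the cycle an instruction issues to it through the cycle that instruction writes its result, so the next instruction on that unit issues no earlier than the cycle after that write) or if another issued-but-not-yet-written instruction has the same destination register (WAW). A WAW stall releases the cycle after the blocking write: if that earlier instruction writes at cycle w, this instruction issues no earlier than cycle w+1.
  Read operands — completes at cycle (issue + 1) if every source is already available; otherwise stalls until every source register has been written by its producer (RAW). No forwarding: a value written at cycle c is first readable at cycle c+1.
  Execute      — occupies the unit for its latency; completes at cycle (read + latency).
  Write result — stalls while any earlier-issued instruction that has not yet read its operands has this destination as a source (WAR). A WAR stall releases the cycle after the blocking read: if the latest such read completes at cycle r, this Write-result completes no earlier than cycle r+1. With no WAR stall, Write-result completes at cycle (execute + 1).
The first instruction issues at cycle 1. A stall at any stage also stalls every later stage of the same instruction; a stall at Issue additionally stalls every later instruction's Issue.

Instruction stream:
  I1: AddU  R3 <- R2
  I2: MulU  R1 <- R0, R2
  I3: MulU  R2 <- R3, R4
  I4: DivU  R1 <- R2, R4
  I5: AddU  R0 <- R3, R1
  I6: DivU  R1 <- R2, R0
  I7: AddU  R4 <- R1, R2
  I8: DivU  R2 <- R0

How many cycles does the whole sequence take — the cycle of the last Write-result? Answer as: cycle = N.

cycle = 45

[1] I1→AddU
[2] I1 RO | I2→MulU
[3] I2 RO
[4] I1 EX
[5] I1 WR R3
[6] I2 EX
[7] I2 WR R1
[8] I3→MulU
[9] I3 RO | I4→DivU
[10] I5→AddU
[12] I3 EX
[13] I3 WR R2
[14] I4 RO
[21] I4 EX
[22] I4 WR R1
[23] I5 RO | I6→DivU
[25] I5 EX
[26] I5 WR R0
[27] I6 RO | I7→AddU
[34] I6 EX
[35] I6 WR R1
[36] I7 RO | I8→DivU
[37] I8 RO
[38] I7 EX
[39] I7 WR R4
[44] I8 EX
[45] I8 WR R2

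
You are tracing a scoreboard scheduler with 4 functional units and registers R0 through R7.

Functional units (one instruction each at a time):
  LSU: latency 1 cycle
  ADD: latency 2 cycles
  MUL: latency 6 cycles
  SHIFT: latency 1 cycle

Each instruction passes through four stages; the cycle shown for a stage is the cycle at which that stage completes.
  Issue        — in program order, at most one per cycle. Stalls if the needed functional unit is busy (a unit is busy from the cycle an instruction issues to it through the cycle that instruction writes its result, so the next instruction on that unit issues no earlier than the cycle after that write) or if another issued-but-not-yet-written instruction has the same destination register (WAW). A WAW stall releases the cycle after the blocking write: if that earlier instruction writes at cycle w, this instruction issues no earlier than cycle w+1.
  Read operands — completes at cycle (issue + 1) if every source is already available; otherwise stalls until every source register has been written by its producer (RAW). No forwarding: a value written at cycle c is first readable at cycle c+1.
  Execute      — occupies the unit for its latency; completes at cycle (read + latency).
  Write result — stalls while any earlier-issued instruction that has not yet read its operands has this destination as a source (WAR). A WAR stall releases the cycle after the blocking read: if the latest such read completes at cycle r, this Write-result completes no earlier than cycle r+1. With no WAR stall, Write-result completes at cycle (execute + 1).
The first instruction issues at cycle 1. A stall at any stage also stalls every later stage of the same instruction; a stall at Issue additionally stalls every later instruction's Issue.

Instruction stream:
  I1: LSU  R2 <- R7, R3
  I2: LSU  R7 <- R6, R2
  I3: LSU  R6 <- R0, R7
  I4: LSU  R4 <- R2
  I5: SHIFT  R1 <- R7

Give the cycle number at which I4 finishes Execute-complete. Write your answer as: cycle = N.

I1 -> (1, 2, 3, 4)
I2 -> (5, 6, 7, 8)  // struct: LSU busy until I1 writes@4
I3 -> (9, 10, 11, 12)  // struct: LSU busy until I2 writes@8
I4 -> (13, 14, 15, 16)  // struct: LSU busy until I3 writes@12
I5 -> (14, 15, 16, 17)

cycle = 15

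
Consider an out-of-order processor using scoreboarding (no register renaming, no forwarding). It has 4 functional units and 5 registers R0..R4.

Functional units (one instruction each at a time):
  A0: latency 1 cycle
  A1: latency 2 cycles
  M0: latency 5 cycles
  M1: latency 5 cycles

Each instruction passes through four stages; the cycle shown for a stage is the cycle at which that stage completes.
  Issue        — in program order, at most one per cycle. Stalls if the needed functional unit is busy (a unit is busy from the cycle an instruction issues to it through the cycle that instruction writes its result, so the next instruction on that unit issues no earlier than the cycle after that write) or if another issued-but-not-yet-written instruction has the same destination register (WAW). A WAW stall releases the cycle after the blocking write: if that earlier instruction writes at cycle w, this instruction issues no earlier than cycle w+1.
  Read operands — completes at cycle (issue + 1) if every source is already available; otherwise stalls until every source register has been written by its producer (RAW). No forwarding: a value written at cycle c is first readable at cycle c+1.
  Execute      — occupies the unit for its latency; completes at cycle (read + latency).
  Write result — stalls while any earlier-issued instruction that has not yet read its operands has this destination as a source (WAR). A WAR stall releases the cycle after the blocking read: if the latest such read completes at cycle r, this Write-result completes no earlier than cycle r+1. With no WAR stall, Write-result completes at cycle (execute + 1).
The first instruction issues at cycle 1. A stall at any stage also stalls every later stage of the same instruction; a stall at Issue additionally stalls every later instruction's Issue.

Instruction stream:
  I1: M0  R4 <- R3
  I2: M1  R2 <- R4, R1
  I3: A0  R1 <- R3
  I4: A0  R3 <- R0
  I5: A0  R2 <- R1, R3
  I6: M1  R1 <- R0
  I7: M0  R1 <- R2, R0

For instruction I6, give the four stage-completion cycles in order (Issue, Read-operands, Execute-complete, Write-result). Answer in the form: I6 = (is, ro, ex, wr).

I6 = (17, 18, 23, 24)

[1] I1 issues→M0
[2] I1 reads · I2 issues→M1
[3] I3 issues→A0
[4] I3 reads
[5] I3 exec-done
[7] I1 exec-done
[8] I1 writes R4
[9] I2 reads
[10] I3 writes R1
[11] I4 issues→A0
[12] I4 reads
[13] I4 exec-done
[14] I2 exec-done · I4 writes R3
[15] I2 writes R2
[16] I5 issues→A0
[17] I5 reads · I6 issues→M1
[18] I5 exec-done · I6 reads
[19] I5 writes R2
[23] I6 exec-done
[24] I6 writes R1
[25] I7 issues→M0
[26] I7 reads
[31] I7 exec-done
[32] I7 writes R1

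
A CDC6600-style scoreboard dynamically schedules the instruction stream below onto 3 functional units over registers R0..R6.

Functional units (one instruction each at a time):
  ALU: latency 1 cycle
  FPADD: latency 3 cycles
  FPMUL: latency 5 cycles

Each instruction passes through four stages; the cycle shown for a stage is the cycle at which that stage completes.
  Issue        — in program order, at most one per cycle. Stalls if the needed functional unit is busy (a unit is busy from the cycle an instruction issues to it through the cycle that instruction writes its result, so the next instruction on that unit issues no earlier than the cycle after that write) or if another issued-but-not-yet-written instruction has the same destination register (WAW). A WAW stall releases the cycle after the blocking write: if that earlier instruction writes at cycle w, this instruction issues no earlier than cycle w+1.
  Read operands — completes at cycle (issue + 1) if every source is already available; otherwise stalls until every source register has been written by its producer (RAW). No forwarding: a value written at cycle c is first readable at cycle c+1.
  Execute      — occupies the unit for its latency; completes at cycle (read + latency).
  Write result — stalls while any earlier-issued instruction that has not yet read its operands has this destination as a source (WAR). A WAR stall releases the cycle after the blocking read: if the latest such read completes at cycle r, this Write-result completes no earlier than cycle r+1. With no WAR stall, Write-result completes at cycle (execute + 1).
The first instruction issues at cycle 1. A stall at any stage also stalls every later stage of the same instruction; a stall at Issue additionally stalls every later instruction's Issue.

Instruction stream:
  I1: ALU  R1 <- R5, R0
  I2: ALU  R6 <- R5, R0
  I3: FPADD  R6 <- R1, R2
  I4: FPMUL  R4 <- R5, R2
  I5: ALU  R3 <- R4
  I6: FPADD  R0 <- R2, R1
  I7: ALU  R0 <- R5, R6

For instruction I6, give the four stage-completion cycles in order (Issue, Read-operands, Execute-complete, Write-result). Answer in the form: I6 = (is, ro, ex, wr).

t=1  issue I1 (ALU)
t=2  I1 read-ops
t=3  I1 finished on ALU
t=4  I1→R1
t=5  issue I2 (ALU)
t=6  I2 read-ops
t=7  I2 finished on ALU
t=8  I2→R6
t=9  issue I3 (FPADD)
t=10  I3 read-ops; issue I4 (FPMUL)
t=11  I4 read-ops; issue I5 (ALU)
t=13  I3 finished on FPADD
t=14  I3→R6
t=15  issue I6 (FPADD)
t=16  I4 finished on FPMUL; I6 read-ops
t=17  I4→R4
t=18  I5 read-ops
t=19  I5 finished on ALU; I6 finished on FPADD
t=20  I5→R3; I6→R0
t=21  issue I7 (ALU)
t=22  I7 read-ops
t=23  I7 finished on ALU
t=24  I7→R0

I6 = (15, 16, 19, 20)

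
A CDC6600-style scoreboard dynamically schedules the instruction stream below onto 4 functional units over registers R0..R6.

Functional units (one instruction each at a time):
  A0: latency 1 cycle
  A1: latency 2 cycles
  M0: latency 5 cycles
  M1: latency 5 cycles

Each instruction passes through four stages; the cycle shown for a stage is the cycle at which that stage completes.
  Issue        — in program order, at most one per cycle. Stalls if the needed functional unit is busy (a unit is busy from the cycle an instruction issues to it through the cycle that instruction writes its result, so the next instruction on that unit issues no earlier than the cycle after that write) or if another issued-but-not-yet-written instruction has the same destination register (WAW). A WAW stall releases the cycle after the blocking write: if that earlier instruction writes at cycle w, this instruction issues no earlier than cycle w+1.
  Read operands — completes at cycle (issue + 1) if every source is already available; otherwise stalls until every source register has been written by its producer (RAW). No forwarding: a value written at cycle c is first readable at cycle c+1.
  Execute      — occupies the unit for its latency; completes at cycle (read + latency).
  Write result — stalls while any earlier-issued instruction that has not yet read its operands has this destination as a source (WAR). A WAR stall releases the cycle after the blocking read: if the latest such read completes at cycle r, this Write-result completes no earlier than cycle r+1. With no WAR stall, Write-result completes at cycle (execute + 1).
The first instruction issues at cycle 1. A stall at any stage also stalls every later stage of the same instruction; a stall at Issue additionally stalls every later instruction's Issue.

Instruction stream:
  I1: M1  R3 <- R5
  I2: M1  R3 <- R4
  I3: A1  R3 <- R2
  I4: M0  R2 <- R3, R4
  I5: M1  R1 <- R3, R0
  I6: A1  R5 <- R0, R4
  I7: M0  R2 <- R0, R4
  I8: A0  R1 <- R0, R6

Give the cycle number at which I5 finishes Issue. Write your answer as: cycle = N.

I1  is:1  ro:2  ex:7  wr:8
I2  is:9  ro:10  ex:15  wr:16  — struct: M1 busy until I1 writes@8
I3  is:17  ro:18  ex:20  wr:21  — WAW R3: wait I2 write@16
I4  is:18  ro:22  ex:27  wr:28  — RAW R3: wait I3 write@21
I5  is:19  ro:22  ex:27  wr:28  — RAW R3: wait I3 write@21
I6  is:22  ro:23  ex:25  wr:26  — struct: A1 busy until I3 writes@21
I7  is:29  ro:30  ex:35  wr:36  — struct: M0 busy until I4 writes@28
I8  is:30  ro:31  ex:32  wr:33

cycle = 19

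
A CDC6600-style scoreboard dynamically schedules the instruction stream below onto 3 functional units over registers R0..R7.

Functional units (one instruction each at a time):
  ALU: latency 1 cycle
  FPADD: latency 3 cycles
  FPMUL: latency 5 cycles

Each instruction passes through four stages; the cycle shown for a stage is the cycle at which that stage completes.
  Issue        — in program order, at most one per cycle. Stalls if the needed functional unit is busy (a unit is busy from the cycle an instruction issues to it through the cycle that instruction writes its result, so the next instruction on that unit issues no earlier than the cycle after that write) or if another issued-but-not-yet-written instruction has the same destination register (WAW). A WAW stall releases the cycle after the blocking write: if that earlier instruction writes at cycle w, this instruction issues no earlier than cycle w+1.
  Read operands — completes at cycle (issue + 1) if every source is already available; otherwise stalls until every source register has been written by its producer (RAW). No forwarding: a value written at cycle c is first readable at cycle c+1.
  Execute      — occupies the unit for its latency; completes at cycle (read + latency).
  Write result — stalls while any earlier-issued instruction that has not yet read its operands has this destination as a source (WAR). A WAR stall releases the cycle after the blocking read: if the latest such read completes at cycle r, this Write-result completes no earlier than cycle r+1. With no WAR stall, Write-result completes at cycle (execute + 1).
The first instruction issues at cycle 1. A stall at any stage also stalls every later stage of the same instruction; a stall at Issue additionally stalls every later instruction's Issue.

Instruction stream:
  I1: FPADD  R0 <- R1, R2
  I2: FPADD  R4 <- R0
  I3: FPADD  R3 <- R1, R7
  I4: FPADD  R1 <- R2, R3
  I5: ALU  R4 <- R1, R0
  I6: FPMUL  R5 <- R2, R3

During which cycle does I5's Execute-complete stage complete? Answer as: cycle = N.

cycle 1: I1 dispatched to FPADD
cycle 2: I1 operands ready
cycle 5: I1 complete
cycle 6: R0←I1
cycle 7: I2 dispatched to FPADD
cycle 8: I2 operands ready
cycle 11: I2 complete
cycle 12: R4←I2
cycle 13: I3 dispatched to FPADD
cycle 14: I3 operands ready
cycle 17: I3 complete
cycle 18: R3←I3
cycle 19: I4 dispatched to FPADD
cycle 20: I4 operands ready, I5 dispatched to ALU
cycle 21: I6 dispatched to FPMUL
cycle 22: I6 operands ready
cycle 23: I4 complete
cycle 24: R1←I4
cycle 25: I5 operands ready
cycle 26: I5 complete
cycle 27: R4←I5, I6 complete
cycle 28: R5←I6

cycle = 26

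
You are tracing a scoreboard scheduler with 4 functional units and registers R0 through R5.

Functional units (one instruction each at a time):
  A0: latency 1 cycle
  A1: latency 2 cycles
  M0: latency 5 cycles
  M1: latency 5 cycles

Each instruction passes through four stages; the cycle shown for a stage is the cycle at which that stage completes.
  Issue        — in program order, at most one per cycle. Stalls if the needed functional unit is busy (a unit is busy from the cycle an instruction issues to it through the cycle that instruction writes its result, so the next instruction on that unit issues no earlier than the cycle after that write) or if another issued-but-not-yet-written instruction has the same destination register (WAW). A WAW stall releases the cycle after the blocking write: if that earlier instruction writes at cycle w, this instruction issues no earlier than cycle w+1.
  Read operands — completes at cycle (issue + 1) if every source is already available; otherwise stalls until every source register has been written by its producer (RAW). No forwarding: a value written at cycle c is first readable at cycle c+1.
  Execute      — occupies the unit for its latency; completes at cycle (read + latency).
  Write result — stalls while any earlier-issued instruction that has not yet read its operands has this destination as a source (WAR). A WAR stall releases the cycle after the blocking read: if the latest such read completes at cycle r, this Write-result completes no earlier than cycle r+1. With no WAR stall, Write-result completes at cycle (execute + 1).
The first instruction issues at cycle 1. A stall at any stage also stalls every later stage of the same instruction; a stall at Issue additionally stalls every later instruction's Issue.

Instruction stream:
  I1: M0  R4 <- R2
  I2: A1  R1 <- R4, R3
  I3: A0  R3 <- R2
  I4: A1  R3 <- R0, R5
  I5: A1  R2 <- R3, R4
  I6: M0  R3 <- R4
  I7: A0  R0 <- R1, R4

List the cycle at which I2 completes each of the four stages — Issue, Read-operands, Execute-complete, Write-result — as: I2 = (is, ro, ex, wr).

I2 = (2, 9, 11, 12)

cycle 1: I1 dispatched to M0
cycle 2: I1 operands ready | I2 dispatched to A1
cycle 3: I3 dispatched to A0
cycle 4: I3 operands ready
cycle 5: I3 complete
cycle 7: I1 complete
cycle 8: R4←I1
cycle 9: I2 operands ready
cycle 10: R3←I3
cycle 11: I2 complete
cycle 12: R1←I2
cycle 13: I4 dispatched to A1
cycle 14: I4 operands ready
cycle 16: I4 complete
cycle 17: R3←I4
cycle 18: I5 dispatched to A1
cycle 19: I5 operands ready | I6 dispatched to M0
cycle 20: I6 operands ready | I7 dispatched to A0
cycle 21: I5 complete | I7 operands ready
cycle 22: R2←I5 | I7 complete
cycle 23: R0←I7
cycle 25: I6 complete
cycle 26: R3←I6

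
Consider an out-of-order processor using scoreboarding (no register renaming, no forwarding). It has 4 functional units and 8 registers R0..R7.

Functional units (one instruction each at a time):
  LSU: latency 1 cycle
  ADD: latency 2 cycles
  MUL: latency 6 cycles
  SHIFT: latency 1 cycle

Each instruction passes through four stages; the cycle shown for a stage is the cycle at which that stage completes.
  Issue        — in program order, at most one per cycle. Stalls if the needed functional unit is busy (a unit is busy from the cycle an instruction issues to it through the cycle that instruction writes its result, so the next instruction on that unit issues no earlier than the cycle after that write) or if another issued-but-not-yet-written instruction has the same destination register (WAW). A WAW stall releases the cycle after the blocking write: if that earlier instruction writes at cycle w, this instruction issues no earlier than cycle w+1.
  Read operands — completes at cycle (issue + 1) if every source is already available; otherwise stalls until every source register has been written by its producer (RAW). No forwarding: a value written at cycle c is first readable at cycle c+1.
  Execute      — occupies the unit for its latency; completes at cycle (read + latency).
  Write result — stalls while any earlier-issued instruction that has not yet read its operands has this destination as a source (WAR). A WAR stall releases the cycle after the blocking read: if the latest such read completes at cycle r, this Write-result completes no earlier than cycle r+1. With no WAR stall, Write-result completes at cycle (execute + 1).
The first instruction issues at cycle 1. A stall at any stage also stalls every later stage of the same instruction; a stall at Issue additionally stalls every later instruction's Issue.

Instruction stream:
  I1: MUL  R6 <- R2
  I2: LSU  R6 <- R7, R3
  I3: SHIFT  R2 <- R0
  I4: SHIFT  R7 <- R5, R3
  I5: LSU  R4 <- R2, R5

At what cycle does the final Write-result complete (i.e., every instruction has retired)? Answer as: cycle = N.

t=1  I1 dispatched to MUL
t=2  I1 operands ready
t=8  I1 complete
t=9  R6←I1
t=10  I2 dispatched to LSU
t=11  I2 operands ready, I3 dispatched to SHIFT
t=12  I2 complete, I3 operands ready
t=13  R6←I2, I3 complete
t=14  R2←I3
t=15  I4 dispatched to SHIFT
t=16  I4 operands ready, I5 dispatched to LSU
t=17  I4 complete, I5 operands ready
t=18  R7←I4, I5 complete
t=19  R4←I5

cycle = 19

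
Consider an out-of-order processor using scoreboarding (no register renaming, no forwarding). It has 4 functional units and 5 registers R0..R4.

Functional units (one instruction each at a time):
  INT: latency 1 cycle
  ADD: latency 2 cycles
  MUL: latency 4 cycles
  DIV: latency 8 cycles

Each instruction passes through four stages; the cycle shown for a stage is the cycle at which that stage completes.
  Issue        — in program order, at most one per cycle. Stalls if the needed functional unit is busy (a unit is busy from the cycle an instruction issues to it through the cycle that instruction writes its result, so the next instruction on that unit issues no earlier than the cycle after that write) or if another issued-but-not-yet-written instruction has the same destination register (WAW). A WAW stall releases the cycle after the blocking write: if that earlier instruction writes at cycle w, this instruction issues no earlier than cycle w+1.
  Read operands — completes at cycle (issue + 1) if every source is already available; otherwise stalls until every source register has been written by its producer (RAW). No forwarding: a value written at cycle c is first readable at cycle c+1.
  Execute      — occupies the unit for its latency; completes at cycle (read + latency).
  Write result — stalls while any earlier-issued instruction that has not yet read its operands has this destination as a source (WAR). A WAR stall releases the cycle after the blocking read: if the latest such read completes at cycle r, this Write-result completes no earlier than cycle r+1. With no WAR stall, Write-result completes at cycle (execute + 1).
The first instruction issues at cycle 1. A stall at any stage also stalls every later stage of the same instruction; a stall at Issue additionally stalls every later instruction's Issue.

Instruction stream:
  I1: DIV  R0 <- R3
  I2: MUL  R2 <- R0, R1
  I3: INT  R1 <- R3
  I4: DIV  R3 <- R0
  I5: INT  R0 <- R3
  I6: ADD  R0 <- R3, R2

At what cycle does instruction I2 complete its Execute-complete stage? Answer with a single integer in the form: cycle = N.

cycle = 16

cycle 1: I1→DIV
cycle 2: I1 RO · I2→MUL
cycle 3: I3→INT
cycle 4: I3 RO
cycle 5: I3 EX
cycle 10: I1 EX
cycle 11: I1 WR R0
cycle 12: I2 RO · I4→DIV
cycle 13: I3 WR R1 · I4 RO
cycle 14: I5→INT
cycle 16: I2 EX
cycle 17: I2 WR R2
cycle 21: I4 EX
cycle 22: I4 WR R3
cycle 23: I5 RO
cycle 24: I5 EX
cycle 25: I5 WR R0
cycle 26: I6→ADD
cycle 27: I6 RO
cycle 29: I6 EX
cycle 30: I6 WR R0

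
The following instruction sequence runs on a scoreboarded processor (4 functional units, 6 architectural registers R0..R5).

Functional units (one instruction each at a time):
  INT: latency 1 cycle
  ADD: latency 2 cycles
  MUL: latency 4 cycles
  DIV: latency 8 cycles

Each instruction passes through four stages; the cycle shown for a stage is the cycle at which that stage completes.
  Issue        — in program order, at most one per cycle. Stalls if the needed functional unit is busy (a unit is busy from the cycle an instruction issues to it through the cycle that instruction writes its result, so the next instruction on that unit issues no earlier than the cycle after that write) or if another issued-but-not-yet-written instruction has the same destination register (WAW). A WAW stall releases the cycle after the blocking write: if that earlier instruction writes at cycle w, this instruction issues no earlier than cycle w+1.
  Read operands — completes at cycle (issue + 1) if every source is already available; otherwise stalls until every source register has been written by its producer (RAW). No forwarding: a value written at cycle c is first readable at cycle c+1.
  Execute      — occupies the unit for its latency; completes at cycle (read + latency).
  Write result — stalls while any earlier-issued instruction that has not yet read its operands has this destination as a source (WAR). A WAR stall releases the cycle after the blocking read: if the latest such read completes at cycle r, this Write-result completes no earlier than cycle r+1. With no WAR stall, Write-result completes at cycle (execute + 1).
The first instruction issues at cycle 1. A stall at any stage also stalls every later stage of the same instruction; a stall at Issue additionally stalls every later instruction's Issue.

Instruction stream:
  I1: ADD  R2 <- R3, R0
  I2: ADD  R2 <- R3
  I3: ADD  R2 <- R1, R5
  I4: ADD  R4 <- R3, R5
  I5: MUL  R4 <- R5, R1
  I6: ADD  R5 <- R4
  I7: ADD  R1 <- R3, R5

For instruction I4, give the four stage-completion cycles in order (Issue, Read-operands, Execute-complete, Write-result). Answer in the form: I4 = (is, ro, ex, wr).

I4 = (16, 17, 19, 20)

c1: I1→ADD
c2: I1 RO
c4: I1 EX
c5: I1 WR R2
c6: I2→ADD
c7: I2 RO
c9: I2 EX
c10: I2 WR R2
c11: I3→ADD
c12: I3 RO
c14: I3 EX
c15: I3 WR R2
c16: I4→ADD
c17: I4 RO
c19: I4 EX
c20: I4 WR R4
c21: I5→MUL
c22: I5 RO | I6→ADD
c26: I5 EX
c27: I5 WR R4
c28: I6 RO
c30: I6 EX
c31: I6 WR R5
c32: I7→ADD
c33: I7 RO
c35: I7 EX
c36: I7 WR R1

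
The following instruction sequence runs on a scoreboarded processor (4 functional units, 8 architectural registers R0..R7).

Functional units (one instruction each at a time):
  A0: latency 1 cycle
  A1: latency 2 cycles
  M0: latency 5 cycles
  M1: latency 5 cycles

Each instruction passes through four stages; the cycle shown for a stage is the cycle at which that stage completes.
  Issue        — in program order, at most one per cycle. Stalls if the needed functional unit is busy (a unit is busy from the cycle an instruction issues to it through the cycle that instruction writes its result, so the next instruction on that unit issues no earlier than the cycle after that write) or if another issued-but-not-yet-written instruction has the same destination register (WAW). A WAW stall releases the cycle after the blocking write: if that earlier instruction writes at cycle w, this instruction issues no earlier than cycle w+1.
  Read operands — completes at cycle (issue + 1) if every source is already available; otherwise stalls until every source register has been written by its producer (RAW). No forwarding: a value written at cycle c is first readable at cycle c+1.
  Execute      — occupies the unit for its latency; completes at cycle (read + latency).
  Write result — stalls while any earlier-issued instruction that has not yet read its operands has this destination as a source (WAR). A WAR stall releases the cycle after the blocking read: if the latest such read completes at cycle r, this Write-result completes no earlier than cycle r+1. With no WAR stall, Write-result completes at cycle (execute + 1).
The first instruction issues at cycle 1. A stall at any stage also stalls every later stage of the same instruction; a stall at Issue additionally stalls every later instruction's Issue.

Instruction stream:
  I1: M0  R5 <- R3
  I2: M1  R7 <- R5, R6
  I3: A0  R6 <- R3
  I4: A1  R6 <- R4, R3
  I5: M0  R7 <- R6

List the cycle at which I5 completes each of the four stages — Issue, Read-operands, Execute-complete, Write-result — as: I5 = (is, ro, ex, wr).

c1: I1 dispatched to M0
c2: I1 operands ready | I2 dispatched to M1
c3: I3 dispatched to A0
c4: I3 operands ready
c5: I3 complete
c7: I1 complete
c8: R5←I1
c9: I2 operands ready
c10: R6←I3
c11: I4 dispatched to A1
c12: I4 operands ready
c14: I2 complete | I4 complete
c15: R7←I2 | R6←I4
c16: I5 dispatched to M0
c17: I5 operands ready
c22: I5 complete
c23: R7←I5

I5 = (16, 17, 22, 23)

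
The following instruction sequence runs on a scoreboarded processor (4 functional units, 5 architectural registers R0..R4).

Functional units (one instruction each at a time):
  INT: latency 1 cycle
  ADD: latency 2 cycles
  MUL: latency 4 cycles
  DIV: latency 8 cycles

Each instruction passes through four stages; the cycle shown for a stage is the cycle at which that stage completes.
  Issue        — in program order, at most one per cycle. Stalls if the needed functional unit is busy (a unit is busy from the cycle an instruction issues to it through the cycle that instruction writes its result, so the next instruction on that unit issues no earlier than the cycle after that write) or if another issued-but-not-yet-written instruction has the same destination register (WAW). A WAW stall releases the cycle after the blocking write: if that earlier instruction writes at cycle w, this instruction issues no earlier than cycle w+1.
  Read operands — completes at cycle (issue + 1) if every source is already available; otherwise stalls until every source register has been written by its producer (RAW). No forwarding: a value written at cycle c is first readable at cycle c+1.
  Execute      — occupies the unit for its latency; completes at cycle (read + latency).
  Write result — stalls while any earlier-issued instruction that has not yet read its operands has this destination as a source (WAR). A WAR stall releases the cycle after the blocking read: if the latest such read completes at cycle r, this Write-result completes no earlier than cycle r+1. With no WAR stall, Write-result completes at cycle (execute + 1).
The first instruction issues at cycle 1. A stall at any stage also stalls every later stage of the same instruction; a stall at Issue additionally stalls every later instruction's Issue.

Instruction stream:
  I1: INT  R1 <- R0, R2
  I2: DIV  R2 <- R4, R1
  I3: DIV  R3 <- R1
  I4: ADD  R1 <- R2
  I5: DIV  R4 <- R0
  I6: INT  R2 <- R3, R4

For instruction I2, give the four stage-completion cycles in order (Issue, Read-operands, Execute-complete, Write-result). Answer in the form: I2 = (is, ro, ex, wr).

I2 = (2, 5, 13, 14)

1) issue 1, read 2, done 3, write 4
2) issue 2, read 5, done 13, write 14  <RAW R1: wait I1 write@4>
3) issue 15, read 16, done 24, write 25  <struct: DIV busy until I2 writes@14>
4) issue 16, read 17, done 19, write 20
5) issue 26, read 27, done 35, write 36  <struct: DIV busy until I3 writes@25>
6) issue 27, read 37, done 38, write 39  <RAW R4: wait I5 write@36>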